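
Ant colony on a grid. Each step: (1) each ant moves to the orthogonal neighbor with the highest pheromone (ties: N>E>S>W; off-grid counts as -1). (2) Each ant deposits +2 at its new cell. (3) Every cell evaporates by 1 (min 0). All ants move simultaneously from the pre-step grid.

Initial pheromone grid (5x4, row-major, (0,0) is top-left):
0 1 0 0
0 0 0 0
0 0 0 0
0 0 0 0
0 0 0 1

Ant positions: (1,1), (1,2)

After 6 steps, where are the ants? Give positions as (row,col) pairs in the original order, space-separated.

Step 1: ant0:(1,1)->N->(0,1) | ant1:(1,2)->N->(0,2)
  grid max=2 at (0,1)
Step 2: ant0:(0,1)->E->(0,2) | ant1:(0,2)->W->(0,1)
  grid max=3 at (0,1)
Step 3: ant0:(0,2)->W->(0,1) | ant1:(0,1)->E->(0,2)
  grid max=4 at (0,1)
Step 4: ant0:(0,1)->E->(0,2) | ant1:(0,2)->W->(0,1)
  grid max=5 at (0,1)
Step 5: ant0:(0,2)->W->(0,1) | ant1:(0,1)->E->(0,2)
  grid max=6 at (0,1)
Step 6: ant0:(0,1)->E->(0,2) | ant1:(0,2)->W->(0,1)
  grid max=7 at (0,1)

(0,2) (0,1)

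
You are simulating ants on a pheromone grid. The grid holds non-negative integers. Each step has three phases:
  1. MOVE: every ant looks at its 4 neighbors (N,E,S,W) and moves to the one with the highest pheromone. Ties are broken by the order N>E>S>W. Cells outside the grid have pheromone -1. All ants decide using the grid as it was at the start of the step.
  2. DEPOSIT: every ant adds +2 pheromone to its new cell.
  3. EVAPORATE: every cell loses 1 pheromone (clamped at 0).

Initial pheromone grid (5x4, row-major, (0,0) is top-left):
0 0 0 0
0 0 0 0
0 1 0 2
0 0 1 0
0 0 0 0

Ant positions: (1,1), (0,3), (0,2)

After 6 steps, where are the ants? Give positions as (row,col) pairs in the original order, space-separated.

Step 1: ant0:(1,1)->S->(2,1) | ant1:(0,3)->S->(1,3) | ant2:(0,2)->E->(0,3)
  grid max=2 at (2,1)
Step 2: ant0:(2,1)->N->(1,1) | ant1:(1,3)->N->(0,3) | ant2:(0,3)->S->(1,3)
  grid max=2 at (0,3)
Step 3: ant0:(1,1)->S->(2,1) | ant1:(0,3)->S->(1,3) | ant2:(1,3)->N->(0,3)
  grid max=3 at (0,3)
Step 4: ant0:(2,1)->N->(1,1) | ant1:(1,3)->N->(0,3) | ant2:(0,3)->S->(1,3)
  grid max=4 at (0,3)
Step 5: ant0:(1,1)->S->(2,1) | ant1:(0,3)->S->(1,3) | ant2:(1,3)->N->(0,3)
  grid max=5 at (0,3)
Step 6: ant0:(2,1)->N->(1,1) | ant1:(1,3)->N->(0,3) | ant2:(0,3)->S->(1,3)
  grid max=6 at (0,3)

(1,1) (0,3) (1,3)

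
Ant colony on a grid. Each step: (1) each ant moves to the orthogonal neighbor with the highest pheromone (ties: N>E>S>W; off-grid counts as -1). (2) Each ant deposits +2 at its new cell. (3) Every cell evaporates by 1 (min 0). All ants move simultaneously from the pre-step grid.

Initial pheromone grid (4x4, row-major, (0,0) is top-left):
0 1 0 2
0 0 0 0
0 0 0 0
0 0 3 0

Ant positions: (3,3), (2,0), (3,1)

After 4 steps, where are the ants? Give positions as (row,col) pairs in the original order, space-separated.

Step 1: ant0:(3,3)->W->(3,2) | ant1:(2,0)->N->(1,0) | ant2:(3,1)->E->(3,2)
  grid max=6 at (3,2)
Step 2: ant0:(3,2)->N->(2,2) | ant1:(1,0)->N->(0,0) | ant2:(3,2)->N->(2,2)
  grid max=5 at (3,2)
Step 3: ant0:(2,2)->S->(3,2) | ant1:(0,0)->E->(0,1) | ant2:(2,2)->S->(3,2)
  grid max=8 at (3,2)
Step 4: ant0:(3,2)->N->(2,2) | ant1:(0,1)->E->(0,2) | ant2:(3,2)->N->(2,2)
  grid max=7 at (3,2)

(2,2) (0,2) (2,2)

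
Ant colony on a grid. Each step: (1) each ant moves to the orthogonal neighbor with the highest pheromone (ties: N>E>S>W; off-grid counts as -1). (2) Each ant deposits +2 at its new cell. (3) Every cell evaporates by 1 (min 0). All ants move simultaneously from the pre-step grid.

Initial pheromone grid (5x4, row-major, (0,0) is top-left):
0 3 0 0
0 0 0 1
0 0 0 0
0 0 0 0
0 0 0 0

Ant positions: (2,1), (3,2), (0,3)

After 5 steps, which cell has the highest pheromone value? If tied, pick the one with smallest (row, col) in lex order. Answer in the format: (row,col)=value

Answer: (1,3)=6

Derivation:
Step 1: ant0:(2,1)->N->(1,1) | ant1:(3,2)->N->(2,2) | ant2:(0,3)->S->(1,3)
  grid max=2 at (0,1)
Step 2: ant0:(1,1)->N->(0,1) | ant1:(2,2)->N->(1,2) | ant2:(1,3)->N->(0,3)
  grid max=3 at (0,1)
Step 3: ant0:(0,1)->E->(0,2) | ant1:(1,2)->E->(1,3) | ant2:(0,3)->S->(1,3)
  grid max=4 at (1,3)
Step 4: ant0:(0,2)->W->(0,1) | ant1:(1,3)->N->(0,3) | ant2:(1,3)->N->(0,3)
  grid max=3 at (0,1)
Step 5: ant0:(0,1)->E->(0,2) | ant1:(0,3)->S->(1,3) | ant2:(0,3)->S->(1,3)
  grid max=6 at (1,3)
Final grid:
  0 2 1 2
  0 0 0 6
  0 0 0 0
  0 0 0 0
  0 0 0 0
Max pheromone 6 at (1,3)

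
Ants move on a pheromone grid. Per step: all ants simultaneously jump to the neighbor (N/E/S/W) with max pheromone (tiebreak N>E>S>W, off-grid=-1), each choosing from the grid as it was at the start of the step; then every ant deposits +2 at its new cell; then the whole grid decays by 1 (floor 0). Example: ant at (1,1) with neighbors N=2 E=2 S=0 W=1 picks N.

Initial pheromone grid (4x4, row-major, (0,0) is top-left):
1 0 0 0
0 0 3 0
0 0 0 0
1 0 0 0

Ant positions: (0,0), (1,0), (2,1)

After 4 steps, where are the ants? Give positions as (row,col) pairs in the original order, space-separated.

Step 1: ant0:(0,0)->E->(0,1) | ant1:(1,0)->N->(0,0) | ant2:(2,1)->N->(1,1)
  grid max=2 at (0,0)
Step 2: ant0:(0,1)->W->(0,0) | ant1:(0,0)->E->(0,1) | ant2:(1,1)->E->(1,2)
  grid max=3 at (0,0)
Step 3: ant0:(0,0)->E->(0,1) | ant1:(0,1)->W->(0,0) | ant2:(1,2)->N->(0,2)
  grid max=4 at (0,0)
Step 4: ant0:(0,1)->W->(0,0) | ant1:(0,0)->E->(0,1) | ant2:(0,2)->W->(0,1)
  grid max=6 at (0,1)

(0,0) (0,1) (0,1)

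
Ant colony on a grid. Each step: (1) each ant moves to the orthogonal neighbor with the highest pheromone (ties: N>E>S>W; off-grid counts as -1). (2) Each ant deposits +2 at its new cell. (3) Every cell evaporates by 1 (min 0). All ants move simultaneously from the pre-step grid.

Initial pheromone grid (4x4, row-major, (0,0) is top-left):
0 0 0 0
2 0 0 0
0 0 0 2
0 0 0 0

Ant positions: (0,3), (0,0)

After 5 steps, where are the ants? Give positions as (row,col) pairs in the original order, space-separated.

Step 1: ant0:(0,3)->S->(1,3) | ant1:(0,0)->S->(1,0)
  grid max=3 at (1,0)
Step 2: ant0:(1,3)->S->(2,3) | ant1:(1,0)->N->(0,0)
  grid max=2 at (1,0)
Step 3: ant0:(2,3)->N->(1,3) | ant1:(0,0)->S->(1,0)
  grid max=3 at (1,0)
Step 4: ant0:(1,3)->S->(2,3) | ant1:(1,0)->N->(0,0)
  grid max=2 at (1,0)
Step 5: ant0:(2,3)->N->(1,3) | ant1:(0,0)->S->(1,0)
  grid max=3 at (1,0)

(1,3) (1,0)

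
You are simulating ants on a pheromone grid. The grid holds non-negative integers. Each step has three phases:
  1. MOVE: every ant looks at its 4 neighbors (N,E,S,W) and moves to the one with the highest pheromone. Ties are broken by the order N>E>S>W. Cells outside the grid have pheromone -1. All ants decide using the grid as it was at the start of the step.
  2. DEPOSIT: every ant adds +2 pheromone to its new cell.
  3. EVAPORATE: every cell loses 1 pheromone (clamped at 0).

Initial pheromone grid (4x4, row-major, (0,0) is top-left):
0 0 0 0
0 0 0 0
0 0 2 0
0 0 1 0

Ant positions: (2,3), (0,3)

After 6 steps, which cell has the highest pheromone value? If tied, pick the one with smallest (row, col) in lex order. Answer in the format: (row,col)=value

Step 1: ant0:(2,3)->W->(2,2) | ant1:(0,3)->S->(1,3)
  grid max=3 at (2,2)
Step 2: ant0:(2,2)->N->(1,2) | ant1:(1,3)->N->(0,3)
  grid max=2 at (2,2)
Step 3: ant0:(1,2)->S->(2,2) | ant1:(0,3)->S->(1,3)
  grid max=3 at (2,2)
Step 4: ant0:(2,2)->N->(1,2) | ant1:(1,3)->N->(0,3)
  grid max=2 at (2,2)
Step 5: ant0:(1,2)->S->(2,2) | ant1:(0,3)->S->(1,3)
  grid max=3 at (2,2)
Step 6: ant0:(2,2)->N->(1,2) | ant1:(1,3)->N->(0,3)
  grid max=2 at (2,2)
Final grid:
  0 0 0 1
  0 0 1 0
  0 0 2 0
  0 0 0 0
Max pheromone 2 at (2,2)

Answer: (2,2)=2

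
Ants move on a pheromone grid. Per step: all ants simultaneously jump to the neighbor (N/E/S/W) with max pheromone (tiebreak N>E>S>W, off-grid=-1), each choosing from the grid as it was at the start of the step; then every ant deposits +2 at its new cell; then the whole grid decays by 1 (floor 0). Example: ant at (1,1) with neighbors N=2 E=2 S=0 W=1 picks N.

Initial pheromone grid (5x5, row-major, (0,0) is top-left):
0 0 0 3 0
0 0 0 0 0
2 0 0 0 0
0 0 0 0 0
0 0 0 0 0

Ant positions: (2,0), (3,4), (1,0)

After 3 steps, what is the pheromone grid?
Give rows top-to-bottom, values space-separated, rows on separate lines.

After step 1: ants at (1,0),(2,4),(2,0)
  0 0 0 2 0
  1 0 0 0 0
  3 0 0 0 1
  0 0 0 0 0
  0 0 0 0 0
After step 2: ants at (2,0),(1,4),(1,0)
  0 0 0 1 0
  2 0 0 0 1
  4 0 0 0 0
  0 0 0 0 0
  0 0 0 0 0
After step 3: ants at (1,0),(0,4),(2,0)
  0 0 0 0 1
  3 0 0 0 0
  5 0 0 0 0
  0 0 0 0 0
  0 0 0 0 0

0 0 0 0 1
3 0 0 0 0
5 0 0 0 0
0 0 0 0 0
0 0 0 0 0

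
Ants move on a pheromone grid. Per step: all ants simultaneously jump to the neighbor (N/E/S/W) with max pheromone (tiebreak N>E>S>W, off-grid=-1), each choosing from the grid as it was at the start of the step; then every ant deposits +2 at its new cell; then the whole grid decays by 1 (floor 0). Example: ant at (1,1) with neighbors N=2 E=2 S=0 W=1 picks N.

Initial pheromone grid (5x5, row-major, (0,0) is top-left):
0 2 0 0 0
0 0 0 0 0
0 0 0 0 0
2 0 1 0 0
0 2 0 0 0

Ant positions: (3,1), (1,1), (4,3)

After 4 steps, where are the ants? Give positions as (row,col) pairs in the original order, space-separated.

Step 1: ant0:(3,1)->S->(4,1) | ant1:(1,1)->N->(0,1) | ant2:(4,3)->N->(3,3)
  grid max=3 at (0,1)
Step 2: ant0:(4,1)->N->(3,1) | ant1:(0,1)->E->(0,2) | ant2:(3,3)->N->(2,3)
  grid max=2 at (0,1)
Step 3: ant0:(3,1)->S->(4,1) | ant1:(0,2)->W->(0,1) | ant2:(2,3)->N->(1,3)
  grid max=3 at (0,1)
Step 4: ant0:(4,1)->N->(3,1) | ant1:(0,1)->E->(0,2) | ant2:(1,3)->N->(0,3)
  grid max=2 at (0,1)

(3,1) (0,2) (0,3)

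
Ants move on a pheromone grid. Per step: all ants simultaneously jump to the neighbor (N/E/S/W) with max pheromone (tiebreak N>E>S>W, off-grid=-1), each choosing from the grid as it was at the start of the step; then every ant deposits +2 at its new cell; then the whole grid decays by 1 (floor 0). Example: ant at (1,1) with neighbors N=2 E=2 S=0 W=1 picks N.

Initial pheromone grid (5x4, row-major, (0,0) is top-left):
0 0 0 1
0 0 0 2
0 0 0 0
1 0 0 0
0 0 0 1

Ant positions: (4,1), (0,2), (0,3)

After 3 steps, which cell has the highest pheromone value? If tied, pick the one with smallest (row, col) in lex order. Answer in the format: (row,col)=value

Answer: (1,3)=5

Derivation:
Step 1: ant0:(4,1)->N->(3,1) | ant1:(0,2)->E->(0,3) | ant2:(0,3)->S->(1,3)
  grid max=3 at (1,3)
Step 2: ant0:(3,1)->N->(2,1) | ant1:(0,3)->S->(1,3) | ant2:(1,3)->N->(0,3)
  grid max=4 at (1,3)
Step 3: ant0:(2,1)->N->(1,1) | ant1:(1,3)->N->(0,3) | ant2:(0,3)->S->(1,3)
  grid max=5 at (1,3)
Final grid:
  0 0 0 4
  0 1 0 5
  0 0 0 0
  0 0 0 0
  0 0 0 0
Max pheromone 5 at (1,3)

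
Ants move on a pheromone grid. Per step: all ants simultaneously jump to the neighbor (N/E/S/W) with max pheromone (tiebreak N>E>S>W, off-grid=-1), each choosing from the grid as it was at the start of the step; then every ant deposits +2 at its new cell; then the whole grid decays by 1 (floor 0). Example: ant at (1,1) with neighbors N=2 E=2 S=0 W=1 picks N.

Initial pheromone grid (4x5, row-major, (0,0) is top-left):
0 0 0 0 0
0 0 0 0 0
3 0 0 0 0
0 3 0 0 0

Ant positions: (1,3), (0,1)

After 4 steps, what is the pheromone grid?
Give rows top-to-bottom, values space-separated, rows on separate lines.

After step 1: ants at (0,3),(0,2)
  0 0 1 1 0
  0 0 0 0 0
  2 0 0 0 0
  0 2 0 0 0
After step 2: ants at (0,2),(0,3)
  0 0 2 2 0
  0 0 0 0 0
  1 0 0 0 0
  0 1 0 0 0
After step 3: ants at (0,3),(0,2)
  0 0 3 3 0
  0 0 0 0 0
  0 0 0 0 0
  0 0 0 0 0
After step 4: ants at (0,2),(0,3)
  0 0 4 4 0
  0 0 0 0 0
  0 0 0 0 0
  0 0 0 0 0

0 0 4 4 0
0 0 0 0 0
0 0 0 0 0
0 0 0 0 0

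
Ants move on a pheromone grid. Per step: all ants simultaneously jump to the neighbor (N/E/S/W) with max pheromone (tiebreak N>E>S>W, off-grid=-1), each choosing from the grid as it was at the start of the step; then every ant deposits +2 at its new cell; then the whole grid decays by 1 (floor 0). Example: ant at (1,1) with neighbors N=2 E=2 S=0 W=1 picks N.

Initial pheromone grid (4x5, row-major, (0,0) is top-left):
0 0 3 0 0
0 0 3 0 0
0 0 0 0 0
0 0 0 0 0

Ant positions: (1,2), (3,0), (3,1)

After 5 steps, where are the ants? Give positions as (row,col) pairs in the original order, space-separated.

Step 1: ant0:(1,2)->N->(0,2) | ant1:(3,0)->N->(2,0) | ant2:(3,1)->N->(2,1)
  grid max=4 at (0,2)
Step 2: ant0:(0,2)->S->(1,2) | ant1:(2,0)->E->(2,1) | ant2:(2,1)->W->(2,0)
  grid max=3 at (0,2)
Step 3: ant0:(1,2)->N->(0,2) | ant1:(2,1)->W->(2,0) | ant2:(2,0)->E->(2,1)
  grid max=4 at (0,2)
Step 4: ant0:(0,2)->S->(1,2) | ant1:(2,0)->E->(2,1) | ant2:(2,1)->W->(2,0)
  grid max=4 at (2,0)
Step 5: ant0:(1,2)->N->(0,2) | ant1:(2,1)->W->(2,0) | ant2:(2,0)->E->(2,1)
  grid max=5 at (2,0)

(0,2) (2,0) (2,1)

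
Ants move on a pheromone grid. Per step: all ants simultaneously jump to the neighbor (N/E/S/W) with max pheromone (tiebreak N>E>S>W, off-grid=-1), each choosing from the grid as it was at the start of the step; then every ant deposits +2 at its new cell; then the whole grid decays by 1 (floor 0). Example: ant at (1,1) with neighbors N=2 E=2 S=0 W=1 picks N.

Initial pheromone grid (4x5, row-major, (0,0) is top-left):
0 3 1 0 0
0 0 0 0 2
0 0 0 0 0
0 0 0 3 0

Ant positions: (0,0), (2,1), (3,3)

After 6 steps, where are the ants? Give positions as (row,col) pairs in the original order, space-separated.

Step 1: ant0:(0,0)->E->(0,1) | ant1:(2,1)->N->(1,1) | ant2:(3,3)->N->(2,3)
  grid max=4 at (0,1)
Step 2: ant0:(0,1)->S->(1,1) | ant1:(1,1)->N->(0,1) | ant2:(2,3)->S->(3,3)
  grid max=5 at (0,1)
Step 3: ant0:(1,1)->N->(0,1) | ant1:(0,1)->S->(1,1) | ant2:(3,3)->N->(2,3)
  grid max=6 at (0,1)
Step 4: ant0:(0,1)->S->(1,1) | ant1:(1,1)->N->(0,1) | ant2:(2,3)->S->(3,3)
  grid max=7 at (0,1)
Step 5: ant0:(1,1)->N->(0,1) | ant1:(0,1)->S->(1,1) | ant2:(3,3)->N->(2,3)
  grid max=8 at (0,1)
Step 6: ant0:(0,1)->S->(1,1) | ant1:(1,1)->N->(0,1) | ant2:(2,3)->S->(3,3)
  grid max=9 at (0,1)

(1,1) (0,1) (3,3)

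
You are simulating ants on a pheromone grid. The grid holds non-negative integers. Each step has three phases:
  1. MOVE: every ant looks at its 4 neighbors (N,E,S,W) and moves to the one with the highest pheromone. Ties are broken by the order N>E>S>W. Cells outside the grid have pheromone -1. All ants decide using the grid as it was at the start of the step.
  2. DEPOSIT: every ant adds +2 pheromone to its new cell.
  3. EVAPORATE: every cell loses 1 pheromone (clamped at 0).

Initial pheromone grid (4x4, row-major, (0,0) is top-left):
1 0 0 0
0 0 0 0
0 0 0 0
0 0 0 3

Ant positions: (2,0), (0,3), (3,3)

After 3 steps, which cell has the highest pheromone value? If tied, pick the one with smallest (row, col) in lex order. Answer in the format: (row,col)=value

Answer: (3,3)=4

Derivation:
Step 1: ant0:(2,0)->N->(1,0) | ant1:(0,3)->S->(1,3) | ant2:(3,3)->N->(2,3)
  grid max=2 at (3,3)
Step 2: ant0:(1,0)->N->(0,0) | ant1:(1,3)->S->(2,3) | ant2:(2,3)->S->(3,3)
  grid max=3 at (3,3)
Step 3: ant0:(0,0)->E->(0,1) | ant1:(2,3)->S->(3,3) | ant2:(3,3)->N->(2,3)
  grid max=4 at (3,3)
Final grid:
  0 1 0 0
  0 0 0 0
  0 0 0 3
  0 0 0 4
Max pheromone 4 at (3,3)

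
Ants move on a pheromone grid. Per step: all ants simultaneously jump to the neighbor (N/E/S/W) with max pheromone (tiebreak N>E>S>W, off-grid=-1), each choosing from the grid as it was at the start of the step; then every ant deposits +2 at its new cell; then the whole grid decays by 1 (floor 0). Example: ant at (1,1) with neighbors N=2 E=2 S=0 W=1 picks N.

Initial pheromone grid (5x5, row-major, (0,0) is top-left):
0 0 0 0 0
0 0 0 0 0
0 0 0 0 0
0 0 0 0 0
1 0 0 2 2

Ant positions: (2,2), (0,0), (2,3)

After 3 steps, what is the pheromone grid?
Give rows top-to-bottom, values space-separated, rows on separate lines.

After step 1: ants at (1,2),(0,1),(1,3)
  0 1 0 0 0
  0 0 1 1 0
  0 0 0 0 0
  0 0 0 0 0
  0 0 0 1 1
After step 2: ants at (1,3),(0,2),(1,2)
  0 0 1 0 0
  0 0 2 2 0
  0 0 0 0 0
  0 0 0 0 0
  0 0 0 0 0
After step 3: ants at (1,2),(1,2),(1,3)
  0 0 0 0 0
  0 0 5 3 0
  0 0 0 0 0
  0 0 0 0 0
  0 0 0 0 0

0 0 0 0 0
0 0 5 3 0
0 0 0 0 0
0 0 0 0 0
0 0 0 0 0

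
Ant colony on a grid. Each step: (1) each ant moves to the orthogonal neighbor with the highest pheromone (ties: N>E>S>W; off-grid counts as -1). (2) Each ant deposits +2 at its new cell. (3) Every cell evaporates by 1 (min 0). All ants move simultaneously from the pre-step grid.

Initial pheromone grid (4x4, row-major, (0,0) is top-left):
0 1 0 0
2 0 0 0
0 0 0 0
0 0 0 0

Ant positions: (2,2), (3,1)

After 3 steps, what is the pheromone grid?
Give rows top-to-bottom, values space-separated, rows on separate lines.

After step 1: ants at (1,2),(2,1)
  0 0 0 0
  1 0 1 0
  0 1 0 0
  0 0 0 0
After step 2: ants at (0,2),(1,1)
  0 0 1 0
  0 1 0 0
  0 0 0 0
  0 0 0 0
After step 3: ants at (0,3),(0,1)
  0 1 0 1
  0 0 0 0
  0 0 0 0
  0 0 0 0

0 1 0 1
0 0 0 0
0 0 0 0
0 0 0 0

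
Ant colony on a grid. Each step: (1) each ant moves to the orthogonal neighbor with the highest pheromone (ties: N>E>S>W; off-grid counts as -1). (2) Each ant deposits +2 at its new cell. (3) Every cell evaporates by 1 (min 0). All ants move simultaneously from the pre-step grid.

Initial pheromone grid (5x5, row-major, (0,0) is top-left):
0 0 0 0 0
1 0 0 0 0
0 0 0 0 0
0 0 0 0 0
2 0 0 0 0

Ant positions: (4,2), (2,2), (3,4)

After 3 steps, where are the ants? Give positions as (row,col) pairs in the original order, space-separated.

Step 1: ant0:(4,2)->N->(3,2) | ant1:(2,2)->N->(1,2) | ant2:(3,4)->N->(2,4)
  grid max=1 at (1,2)
Step 2: ant0:(3,2)->N->(2,2) | ant1:(1,2)->N->(0,2) | ant2:(2,4)->N->(1,4)
  grid max=1 at (0,2)
Step 3: ant0:(2,2)->N->(1,2) | ant1:(0,2)->E->(0,3) | ant2:(1,4)->N->(0,4)
  grid max=1 at (0,3)

(1,2) (0,3) (0,4)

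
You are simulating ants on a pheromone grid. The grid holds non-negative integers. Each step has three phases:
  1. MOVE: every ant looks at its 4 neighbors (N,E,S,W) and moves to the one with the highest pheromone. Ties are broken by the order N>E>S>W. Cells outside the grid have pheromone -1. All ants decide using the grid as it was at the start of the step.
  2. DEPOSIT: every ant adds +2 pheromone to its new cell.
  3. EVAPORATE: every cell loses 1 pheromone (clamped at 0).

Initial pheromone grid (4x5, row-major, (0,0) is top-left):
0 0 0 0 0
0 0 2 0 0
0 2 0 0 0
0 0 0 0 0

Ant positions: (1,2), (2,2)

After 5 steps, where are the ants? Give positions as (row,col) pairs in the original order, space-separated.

Step 1: ant0:(1,2)->N->(0,2) | ant1:(2,2)->N->(1,2)
  grid max=3 at (1,2)
Step 2: ant0:(0,2)->S->(1,2) | ant1:(1,2)->N->(0,2)
  grid max=4 at (1,2)
Step 3: ant0:(1,2)->N->(0,2) | ant1:(0,2)->S->(1,2)
  grid max=5 at (1,2)
Step 4: ant0:(0,2)->S->(1,2) | ant1:(1,2)->N->(0,2)
  grid max=6 at (1,2)
Step 5: ant0:(1,2)->N->(0,2) | ant1:(0,2)->S->(1,2)
  grid max=7 at (1,2)

(0,2) (1,2)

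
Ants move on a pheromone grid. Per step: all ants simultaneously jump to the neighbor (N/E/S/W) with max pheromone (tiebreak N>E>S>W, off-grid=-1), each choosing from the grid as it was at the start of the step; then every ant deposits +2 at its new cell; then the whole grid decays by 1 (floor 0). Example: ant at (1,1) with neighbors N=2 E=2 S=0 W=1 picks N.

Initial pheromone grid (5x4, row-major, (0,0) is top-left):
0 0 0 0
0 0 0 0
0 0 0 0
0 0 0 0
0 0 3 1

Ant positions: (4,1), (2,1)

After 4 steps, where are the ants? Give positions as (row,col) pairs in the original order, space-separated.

Step 1: ant0:(4,1)->E->(4,2) | ant1:(2,1)->N->(1,1)
  grid max=4 at (4,2)
Step 2: ant0:(4,2)->N->(3,2) | ant1:(1,1)->N->(0,1)
  grid max=3 at (4,2)
Step 3: ant0:(3,2)->S->(4,2) | ant1:(0,1)->E->(0,2)
  grid max=4 at (4,2)
Step 4: ant0:(4,2)->N->(3,2) | ant1:(0,2)->E->(0,3)
  grid max=3 at (4,2)

(3,2) (0,3)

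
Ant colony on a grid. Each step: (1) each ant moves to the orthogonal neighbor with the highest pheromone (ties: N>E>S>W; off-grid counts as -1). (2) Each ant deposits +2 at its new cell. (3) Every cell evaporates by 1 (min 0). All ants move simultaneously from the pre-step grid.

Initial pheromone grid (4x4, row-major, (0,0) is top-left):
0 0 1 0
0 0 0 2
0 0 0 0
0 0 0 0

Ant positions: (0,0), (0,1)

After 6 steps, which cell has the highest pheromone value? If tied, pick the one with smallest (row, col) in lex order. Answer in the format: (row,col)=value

Step 1: ant0:(0,0)->E->(0,1) | ant1:(0,1)->E->(0,2)
  grid max=2 at (0,2)
Step 2: ant0:(0,1)->E->(0,2) | ant1:(0,2)->W->(0,1)
  grid max=3 at (0,2)
Step 3: ant0:(0,2)->W->(0,1) | ant1:(0,1)->E->(0,2)
  grid max=4 at (0,2)
Step 4: ant0:(0,1)->E->(0,2) | ant1:(0,2)->W->(0,1)
  grid max=5 at (0,2)
Step 5: ant0:(0,2)->W->(0,1) | ant1:(0,1)->E->(0,2)
  grid max=6 at (0,2)
Step 6: ant0:(0,1)->E->(0,2) | ant1:(0,2)->W->(0,1)
  grid max=7 at (0,2)
Final grid:
  0 6 7 0
  0 0 0 0
  0 0 0 0
  0 0 0 0
Max pheromone 7 at (0,2)

Answer: (0,2)=7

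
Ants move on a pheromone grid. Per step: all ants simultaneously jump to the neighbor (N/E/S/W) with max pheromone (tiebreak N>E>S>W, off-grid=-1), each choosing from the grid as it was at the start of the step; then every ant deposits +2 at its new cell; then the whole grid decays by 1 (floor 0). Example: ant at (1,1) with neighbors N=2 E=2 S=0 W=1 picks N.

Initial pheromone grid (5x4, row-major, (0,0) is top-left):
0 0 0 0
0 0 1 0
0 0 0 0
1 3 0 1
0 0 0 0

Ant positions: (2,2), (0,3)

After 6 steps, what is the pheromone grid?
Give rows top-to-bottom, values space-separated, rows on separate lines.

After step 1: ants at (1,2),(1,3)
  0 0 0 0
  0 0 2 1
  0 0 0 0
  0 2 0 0
  0 0 0 0
After step 2: ants at (1,3),(1,2)
  0 0 0 0
  0 0 3 2
  0 0 0 0
  0 1 0 0
  0 0 0 0
After step 3: ants at (1,2),(1,3)
  0 0 0 0
  0 0 4 3
  0 0 0 0
  0 0 0 0
  0 0 0 0
After step 4: ants at (1,3),(1,2)
  0 0 0 0
  0 0 5 4
  0 0 0 0
  0 0 0 0
  0 0 0 0
After step 5: ants at (1,2),(1,3)
  0 0 0 0
  0 0 6 5
  0 0 0 0
  0 0 0 0
  0 0 0 0
After step 6: ants at (1,3),(1,2)
  0 0 0 0
  0 0 7 6
  0 0 0 0
  0 0 0 0
  0 0 0 0

0 0 0 0
0 0 7 6
0 0 0 0
0 0 0 0
0 0 0 0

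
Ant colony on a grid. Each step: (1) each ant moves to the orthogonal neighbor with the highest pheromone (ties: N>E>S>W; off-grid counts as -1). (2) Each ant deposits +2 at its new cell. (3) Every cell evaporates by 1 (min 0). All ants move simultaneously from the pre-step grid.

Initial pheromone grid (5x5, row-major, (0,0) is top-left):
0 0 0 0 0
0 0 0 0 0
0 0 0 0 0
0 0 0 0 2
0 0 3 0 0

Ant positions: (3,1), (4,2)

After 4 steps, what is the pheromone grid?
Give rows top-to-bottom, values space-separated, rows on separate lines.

After step 1: ants at (2,1),(3,2)
  0 0 0 0 0
  0 0 0 0 0
  0 1 0 0 0
  0 0 1 0 1
  0 0 2 0 0
After step 2: ants at (1,1),(4,2)
  0 0 0 0 0
  0 1 0 0 0
  0 0 0 0 0
  0 0 0 0 0
  0 0 3 0 0
After step 3: ants at (0,1),(3,2)
  0 1 0 0 0
  0 0 0 0 0
  0 0 0 0 0
  0 0 1 0 0
  0 0 2 0 0
After step 4: ants at (0,2),(4,2)
  0 0 1 0 0
  0 0 0 0 0
  0 0 0 0 0
  0 0 0 0 0
  0 0 3 0 0

0 0 1 0 0
0 0 0 0 0
0 0 0 0 0
0 0 0 0 0
0 0 3 0 0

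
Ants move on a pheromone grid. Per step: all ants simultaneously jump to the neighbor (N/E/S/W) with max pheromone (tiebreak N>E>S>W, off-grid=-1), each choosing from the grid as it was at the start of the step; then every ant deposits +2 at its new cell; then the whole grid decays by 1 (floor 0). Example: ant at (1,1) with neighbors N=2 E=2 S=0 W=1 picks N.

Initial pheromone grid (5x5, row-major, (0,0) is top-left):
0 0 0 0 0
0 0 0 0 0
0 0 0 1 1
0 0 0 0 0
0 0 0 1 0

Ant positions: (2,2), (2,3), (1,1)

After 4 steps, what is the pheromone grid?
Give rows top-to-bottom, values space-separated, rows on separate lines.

After step 1: ants at (2,3),(2,4),(0,1)
  0 1 0 0 0
  0 0 0 0 0
  0 0 0 2 2
  0 0 0 0 0
  0 0 0 0 0
After step 2: ants at (2,4),(2,3),(0,2)
  0 0 1 0 0
  0 0 0 0 0
  0 0 0 3 3
  0 0 0 0 0
  0 0 0 0 0
After step 3: ants at (2,3),(2,4),(0,3)
  0 0 0 1 0
  0 0 0 0 0
  0 0 0 4 4
  0 0 0 0 0
  0 0 0 0 0
After step 4: ants at (2,4),(2,3),(0,4)
  0 0 0 0 1
  0 0 0 0 0
  0 0 0 5 5
  0 0 0 0 0
  0 0 0 0 0

0 0 0 0 1
0 0 0 0 0
0 0 0 5 5
0 0 0 0 0
0 0 0 0 0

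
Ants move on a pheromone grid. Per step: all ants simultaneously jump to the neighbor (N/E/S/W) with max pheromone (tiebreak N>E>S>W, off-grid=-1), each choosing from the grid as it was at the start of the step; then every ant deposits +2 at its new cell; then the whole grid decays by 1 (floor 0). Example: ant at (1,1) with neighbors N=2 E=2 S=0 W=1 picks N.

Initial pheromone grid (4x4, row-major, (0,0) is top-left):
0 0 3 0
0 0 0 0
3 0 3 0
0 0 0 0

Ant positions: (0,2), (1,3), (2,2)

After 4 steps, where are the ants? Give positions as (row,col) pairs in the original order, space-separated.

Step 1: ant0:(0,2)->E->(0,3) | ant1:(1,3)->N->(0,3) | ant2:(2,2)->N->(1,2)
  grid max=3 at (0,3)
Step 2: ant0:(0,3)->W->(0,2) | ant1:(0,3)->W->(0,2) | ant2:(1,2)->N->(0,2)
  grid max=7 at (0,2)
Step 3: ant0:(0,2)->E->(0,3) | ant1:(0,2)->E->(0,3) | ant2:(0,2)->E->(0,3)
  grid max=7 at (0,3)
Step 4: ant0:(0,3)->W->(0,2) | ant1:(0,3)->W->(0,2) | ant2:(0,3)->W->(0,2)
  grid max=11 at (0,2)

(0,2) (0,2) (0,2)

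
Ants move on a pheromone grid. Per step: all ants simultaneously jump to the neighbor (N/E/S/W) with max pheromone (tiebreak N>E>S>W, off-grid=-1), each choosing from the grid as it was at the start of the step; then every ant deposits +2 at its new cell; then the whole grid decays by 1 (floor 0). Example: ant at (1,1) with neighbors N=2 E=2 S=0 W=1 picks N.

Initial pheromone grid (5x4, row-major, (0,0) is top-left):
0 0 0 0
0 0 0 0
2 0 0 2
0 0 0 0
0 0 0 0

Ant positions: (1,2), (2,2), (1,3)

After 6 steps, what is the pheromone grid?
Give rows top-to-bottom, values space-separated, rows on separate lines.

After step 1: ants at (0,2),(2,3),(2,3)
  0 0 1 0
  0 0 0 0
  1 0 0 5
  0 0 0 0
  0 0 0 0
After step 2: ants at (0,3),(1,3),(1,3)
  0 0 0 1
  0 0 0 3
  0 0 0 4
  0 0 0 0
  0 0 0 0
After step 3: ants at (1,3),(2,3),(2,3)
  0 0 0 0
  0 0 0 4
  0 0 0 7
  0 0 0 0
  0 0 0 0
After step 4: ants at (2,3),(1,3),(1,3)
  0 0 0 0
  0 0 0 7
  0 0 0 8
  0 0 0 0
  0 0 0 0
After step 5: ants at (1,3),(2,3),(2,3)
  0 0 0 0
  0 0 0 8
  0 0 0 11
  0 0 0 0
  0 0 0 0
After step 6: ants at (2,3),(1,3),(1,3)
  0 0 0 0
  0 0 0 11
  0 0 0 12
  0 0 0 0
  0 0 0 0

0 0 0 0
0 0 0 11
0 0 0 12
0 0 0 0
0 0 0 0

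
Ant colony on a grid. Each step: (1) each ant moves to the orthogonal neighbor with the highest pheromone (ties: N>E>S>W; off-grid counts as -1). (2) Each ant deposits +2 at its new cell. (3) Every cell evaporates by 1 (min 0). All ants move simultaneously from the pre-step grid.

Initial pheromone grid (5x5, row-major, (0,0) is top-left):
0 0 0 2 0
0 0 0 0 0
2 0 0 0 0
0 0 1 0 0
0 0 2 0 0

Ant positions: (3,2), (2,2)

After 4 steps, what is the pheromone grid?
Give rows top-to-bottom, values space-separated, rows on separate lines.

After step 1: ants at (4,2),(3,2)
  0 0 0 1 0
  0 0 0 0 0
  1 0 0 0 0
  0 0 2 0 0
  0 0 3 0 0
After step 2: ants at (3,2),(4,2)
  0 0 0 0 0
  0 0 0 0 0
  0 0 0 0 0
  0 0 3 0 0
  0 0 4 0 0
After step 3: ants at (4,2),(3,2)
  0 0 0 0 0
  0 0 0 0 0
  0 0 0 0 0
  0 0 4 0 0
  0 0 5 0 0
After step 4: ants at (3,2),(4,2)
  0 0 0 0 0
  0 0 0 0 0
  0 0 0 0 0
  0 0 5 0 0
  0 0 6 0 0

0 0 0 0 0
0 0 0 0 0
0 0 0 0 0
0 0 5 0 0
0 0 6 0 0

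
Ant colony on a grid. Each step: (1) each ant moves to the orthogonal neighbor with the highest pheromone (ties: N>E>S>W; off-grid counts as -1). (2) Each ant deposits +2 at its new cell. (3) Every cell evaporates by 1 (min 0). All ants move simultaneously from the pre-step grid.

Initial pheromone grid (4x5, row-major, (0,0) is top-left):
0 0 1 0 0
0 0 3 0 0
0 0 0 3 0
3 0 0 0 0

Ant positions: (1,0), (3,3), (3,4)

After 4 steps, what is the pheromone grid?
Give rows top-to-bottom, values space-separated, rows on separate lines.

After step 1: ants at (0,0),(2,3),(2,4)
  1 0 0 0 0
  0 0 2 0 0
  0 0 0 4 1
  2 0 0 0 0
After step 2: ants at (0,1),(2,4),(2,3)
  0 1 0 0 0
  0 0 1 0 0
  0 0 0 5 2
  1 0 0 0 0
After step 3: ants at (0,2),(2,3),(2,4)
  0 0 1 0 0
  0 0 0 0 0
  0 0 0 6 3
  0 0 0 0 0
After step 4: ants at (0,3),(2,4),(2,3)
  0 0 0 1 0
  0 0 0 0 0
  0 0 0 7 4
  0 0 0 0 0

0 0 0 1 0
0 0 0 0 0
0 0 0 7 4
0 0 0 0 0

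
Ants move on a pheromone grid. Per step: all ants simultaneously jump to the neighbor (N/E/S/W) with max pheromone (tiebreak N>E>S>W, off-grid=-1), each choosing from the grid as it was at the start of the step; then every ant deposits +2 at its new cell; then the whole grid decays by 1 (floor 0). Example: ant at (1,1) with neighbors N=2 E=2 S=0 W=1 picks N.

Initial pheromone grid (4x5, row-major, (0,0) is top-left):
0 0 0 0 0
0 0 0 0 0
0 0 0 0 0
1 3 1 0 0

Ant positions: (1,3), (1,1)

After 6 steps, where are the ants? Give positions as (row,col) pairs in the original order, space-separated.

Step 1: ant0:(1,3)->N->(0,3) | ant1:(1,1)->N->(0,1)
  grid max=2 at (3,1)
Step 2: ant0:(0,3)->E->(0,4) | ant1:(0,1)->E->(0,2)
  grid max=1 at (0,2)
Step 3: ant0:(0,4)->S->(1,4) | ant1:(0,2)->E->(0,3)
  grid max=1 at (0,3)
Step 4: ant0:(1,4)->N->(0,4) | ant1:(0,3)->E->(0,4)
  grid max=3 at (0,4)
Step 5: ant0:(0,4)->S->(1,4) | ant1:(0,4)->S->(1,4)
  grid max=3 at (1,4)
Step 6: ant0:(1,4)->N->(0,4) | ant1:(1,4)->N->(0,4)
  grid max=5 at (0,4)

(0,4) (0,4)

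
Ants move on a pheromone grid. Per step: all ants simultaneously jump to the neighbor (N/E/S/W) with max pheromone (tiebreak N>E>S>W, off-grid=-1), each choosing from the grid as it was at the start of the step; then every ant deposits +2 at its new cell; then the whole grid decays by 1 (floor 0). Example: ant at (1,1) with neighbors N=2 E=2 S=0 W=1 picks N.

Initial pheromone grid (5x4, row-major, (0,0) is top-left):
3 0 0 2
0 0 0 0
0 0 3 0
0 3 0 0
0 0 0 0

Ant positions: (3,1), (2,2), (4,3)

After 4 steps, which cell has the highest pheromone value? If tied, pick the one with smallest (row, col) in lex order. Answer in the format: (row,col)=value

Answer: (2,2)=9

Derivation:
Step 1: ant0:(3,1)->N->(2,1) | ant1:(2,2)->N->(1,2) | ant2:(4,3)->N->(3,3)
  grid max=2 at (0,0)
Step 2: ant0:(2,1)->E->(2,2) | ant1:(1,2)->S->(2,2) | ant2:(3,3)->N->(2,3)
  grid max=5 at (2,2)
Step 3: ant0:(2,2)->E->(2,3) | ant1:(2,2)->E->(2,3) | ant2:(2,3)->W->(2,2)
  grid max=6 at (2,2)
Step 4: ant0:(2,3)->W->(2,2) | ant1:(2,3)->W->(2,2) | ant2:(2,2)->E->(2,3)
  grid max=9 at (2,2)
Final grid:
  0 0 0 0
  0 0 0 0
  0 0 9 5
  0 0 0 0
  0 0 0 0
Max pheromone 9 at (2,2)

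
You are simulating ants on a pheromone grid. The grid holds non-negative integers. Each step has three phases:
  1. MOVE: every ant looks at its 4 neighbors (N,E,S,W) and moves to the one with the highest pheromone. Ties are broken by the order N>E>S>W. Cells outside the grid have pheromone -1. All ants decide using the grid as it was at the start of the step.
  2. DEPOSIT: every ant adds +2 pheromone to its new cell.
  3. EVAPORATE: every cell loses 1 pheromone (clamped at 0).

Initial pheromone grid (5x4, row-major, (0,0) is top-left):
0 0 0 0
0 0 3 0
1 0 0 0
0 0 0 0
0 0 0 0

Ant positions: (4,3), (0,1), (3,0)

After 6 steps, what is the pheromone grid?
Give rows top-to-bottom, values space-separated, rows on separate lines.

After step 1: ants at (3,3),(0,2),(2,0)
  0 0 1 0
  0 0 2 0
  2 0 0 0
  0 0 0 1
  0 0 0 0
After step 2: ants at (2,3),(1,2),(1,0)
  0 0 0 0
  1 0 3 0
  1 0 0 1
  0 0 0 0
  0 0 0 0
After step 3: ants at (1,3),(0,2),(2,0)
  0 0 1 0
  0 0 2 1
  2 0 0 0
  0 0 0 0
  0 0 0 0
After step 4: ants at (1,2),(1,2),(1,0)
  0 0 0 0
  1 0 5 0
  1 0 0 0
  0 0 0 0
  0 0 0 0
After step 5: ants at (0,2),(0,2),(2,0)
  0 0 3 0
  0 0 4 0
  2 0 0 0
  0 0 0 0
  0 0 0 0
After step 6: ants at (1,2),(1,2),(1,0)
  0 0 2 0
  1 0 7 0
  1 0 0 0
  0 0 0 0
  0 0 0 0

0 0 2 0
1 0 7 0
1 0 0 0
0 0 0 0
0 0 0 0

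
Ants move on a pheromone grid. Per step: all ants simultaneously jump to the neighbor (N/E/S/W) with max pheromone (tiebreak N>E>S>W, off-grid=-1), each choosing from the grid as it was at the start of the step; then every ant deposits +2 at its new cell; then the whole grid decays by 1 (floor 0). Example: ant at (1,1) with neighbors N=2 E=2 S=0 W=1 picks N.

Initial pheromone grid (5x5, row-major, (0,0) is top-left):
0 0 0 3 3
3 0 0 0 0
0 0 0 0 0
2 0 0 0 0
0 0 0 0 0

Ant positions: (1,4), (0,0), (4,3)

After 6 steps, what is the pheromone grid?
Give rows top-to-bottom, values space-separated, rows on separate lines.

After step 1: ants at (0,4),(1,0),(3,3)
  0 0 0 2 4
  4 0 0 0 0
  0 0 0 0 0
  1 0 0 1 0
  0 0 0 0 0
After step 2: ants at (0,3),(0,0),(2,3)
  1 0 0 3 3
  3 0 0 0 0
  0 0 0 1 0
  0 0 0 0 0
  0 0 0 0 0
After step 3: ants at (0,4),(1,0),(1,3)
  0 0 0 2 4
  4 0 0 1 0
  0 0 0 0 0
  0 0 0 0 0
  0 0 0 0 0
After step 4: ants at (0,3),(0,0),(0,3)
  1 0 0 5 3
  3 0 0 0 0
  0 0 0 0 0
  0 0 0 0 0
  0 0 0 0 0
After step 5: ants at (0,4),(1,0),(0,4)
  0 0 0 4 6
  4 0 0 0 0
  0 0 0 0 0
  0 0 0 0 0
  0 0 0 0 0
After step 6: ants at (0,3),(0,0),(0,3)
  1 0 0 7 5
  3 0 0 0 0
  0 0 0 0 0
  0 0 0 0 0
  0 0 0 0 0

1 0 0 7 5
3 0 0 0 0
0 0 0 0 0
0 0 0 0 0
0 0 0 0 0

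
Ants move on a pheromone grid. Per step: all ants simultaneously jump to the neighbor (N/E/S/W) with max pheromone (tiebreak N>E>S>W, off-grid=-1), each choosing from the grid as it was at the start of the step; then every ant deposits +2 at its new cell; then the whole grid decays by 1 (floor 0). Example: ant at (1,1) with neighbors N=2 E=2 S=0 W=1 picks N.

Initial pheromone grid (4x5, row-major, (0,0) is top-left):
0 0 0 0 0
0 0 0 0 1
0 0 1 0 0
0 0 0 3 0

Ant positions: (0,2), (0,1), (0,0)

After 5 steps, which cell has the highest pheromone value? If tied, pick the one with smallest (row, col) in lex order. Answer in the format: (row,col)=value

Answer: (0,2)=9

Derivation:
Step 1: ant0:(0,2)->E->(0,3) | ant1:(0,1)->E->(0,2) | ant2:(0,0)->E->(0,1)
  grid max=2 at (3,3)
Step 2: ant0:(0,3)->W->(0,2) | ant1:(0,2)->E->(0,3) | ant2:(0,1)->E->(0,2)
  grid max=4 at (0,2)
Step 3: ant0:(0,2)->E->(0,3) | ant1:(0,3)->W->(0,2) | ant2:(0,2)->E->(0,3)
  grid max=5 at (0,2)
Step 4: ant0:(0,3)->W->(0,2) | ant1:(0,2)->E->(0,3) | ant2:(0,3)->W->(0,2)
  grid max=8 at (0,2)
Step 5: ant0:(0,2)->E->(0,3) | ant1:(0,3)->W->(0,2) | ant2:(0,2)->E->(0,3)
  grid max=9 at (0,2)
Final grid:
  0 0 9 9 0
  0 0 0 0 0
  0 0 0 0 0
  0 0 0 0 0
Max pheromone 9 at (0,2)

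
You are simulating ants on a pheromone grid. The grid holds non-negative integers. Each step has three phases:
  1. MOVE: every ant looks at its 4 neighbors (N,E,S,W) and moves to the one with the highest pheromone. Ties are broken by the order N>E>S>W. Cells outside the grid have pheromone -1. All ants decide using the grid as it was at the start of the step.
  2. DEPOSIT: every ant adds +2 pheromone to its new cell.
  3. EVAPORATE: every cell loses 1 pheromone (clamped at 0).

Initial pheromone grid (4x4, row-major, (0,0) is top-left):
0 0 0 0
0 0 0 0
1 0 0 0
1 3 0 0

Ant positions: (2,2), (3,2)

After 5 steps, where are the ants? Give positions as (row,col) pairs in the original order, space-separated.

Step 1: ant0:(2,2)->N->(1,2) | ant1:(3,2)->W->(3,1)
  grid max=4 at (3,1)
Step 2: ant0:(1,2)->N->(0,2) | ant1:(3,1)->N->(2,1)
  grid max=3 at (3,1)
Step 3: ant0:(0,2)->E->(0,3) | ant1:(2,1)->S->(3,1)
  grid max=4 at (3,1)
Step 4: ant0:(0,3)->S->(1,3) | ant1:(3,1)->N->(2,1)
  grid max=3 at (3,1)
Step 5: ant0:(1,3)->N->(0,3) | ant1:(2,1)->S->(3,1)
  grid max=4 at (3,1)

(0,3) (3,1)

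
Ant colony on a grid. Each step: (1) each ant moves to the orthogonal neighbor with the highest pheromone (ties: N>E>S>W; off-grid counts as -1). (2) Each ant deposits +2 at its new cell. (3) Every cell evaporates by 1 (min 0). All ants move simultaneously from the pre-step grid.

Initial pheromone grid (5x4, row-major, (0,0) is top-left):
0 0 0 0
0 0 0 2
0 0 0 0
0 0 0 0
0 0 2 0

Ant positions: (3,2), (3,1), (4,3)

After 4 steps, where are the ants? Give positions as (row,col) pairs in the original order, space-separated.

Step 1: ant0:(3,2)->S->(4,2) | ant1:(3,1)->N->(2,1) | ant2:(4,3)->W->(4,2)
  grid max=5 at (4,2)
Step 2: ant0:(4,2)->N->(3,2) | ant1:(2,1)->N->(1,1) | ant2:(4,2)->N->(3,2)
  grid max=4 at (4,2)
Step 3: ant0:(3,2)->S->(4,2) | ant1:(1,1)->N->(0,1) | ant2:(3,2)->S->(4,2)
  grid max=7 at (4,2)
Step 4: ant0:(4,2)->N->(3,2) | ant1:(0,1)->E->(0,2) | ant2:(4,2)->N->(3,2)
  grid max=6 at (4,2)

(3,2) (0,2) (3,2)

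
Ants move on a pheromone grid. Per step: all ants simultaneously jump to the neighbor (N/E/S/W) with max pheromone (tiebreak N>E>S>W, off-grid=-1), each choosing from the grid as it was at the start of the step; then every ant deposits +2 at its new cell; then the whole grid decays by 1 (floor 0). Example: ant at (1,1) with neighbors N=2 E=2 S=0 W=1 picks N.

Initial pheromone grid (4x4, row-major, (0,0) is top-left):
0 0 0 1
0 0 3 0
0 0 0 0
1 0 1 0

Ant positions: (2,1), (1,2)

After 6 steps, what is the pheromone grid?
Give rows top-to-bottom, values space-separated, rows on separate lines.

After step 1: ants at (1,1),(0,2)
  0 0 1 0
  0 1 2 0
  0 0 0 0
  0 0 0 0
After step 2: ants at (1,2),(1,2)
  0 0 0 0
  0 0 5 0
  0 0 0 0
  0 0 0 0
After step 3: ants at (0,2),(0,2)
  0 0 3 0
  0 0 4 0
  0 0 0 0
  0 0 0 0
After step 4: ants at (1,2),(1,2)
  0 0 2 0
  0 0 7 0
  0 0 0 0
  0 0 0 0
After step 5: ants at (0,2),(0,2)
  0 0 5 0
  0 0 6 0
  0 0 0 0
  0 0 0 0
After step 6: ants at (1,2),(1,2)
  0 0 4 0
  0 0 9 0
  0 0 0 0
  0 0 0 0

0 0 4 0
0 0 9 0
0 0 0 0
0 0 0 0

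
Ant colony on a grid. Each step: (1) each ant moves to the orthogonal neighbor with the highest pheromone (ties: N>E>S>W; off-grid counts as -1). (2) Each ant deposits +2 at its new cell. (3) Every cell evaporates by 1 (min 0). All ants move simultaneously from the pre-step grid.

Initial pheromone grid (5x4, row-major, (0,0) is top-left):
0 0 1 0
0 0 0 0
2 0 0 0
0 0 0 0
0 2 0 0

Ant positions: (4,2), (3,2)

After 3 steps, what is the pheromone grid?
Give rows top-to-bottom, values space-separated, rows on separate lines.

After step 1: ants at (4,1),(2,2)
  0 0 0 0
  0 0 0 0
  1 0 1 0
  0 0 0 0
  0 3 0 0
After step 2: ants at (3,1),(1,2)
  0 0 0 0
  0 0 1 0
  0 0 0 0
  0 1 0 0
  0 2 0 0
After step 3: ants at (4,1),(0,2)
  0 0 1 0
  0 0 0 0
  0 0 0 0
  0 0 0 0
  0 3 0 0

0 0 1 0
0 0 0 0
0 0 0 0
0 0 0 0
0 3 0 0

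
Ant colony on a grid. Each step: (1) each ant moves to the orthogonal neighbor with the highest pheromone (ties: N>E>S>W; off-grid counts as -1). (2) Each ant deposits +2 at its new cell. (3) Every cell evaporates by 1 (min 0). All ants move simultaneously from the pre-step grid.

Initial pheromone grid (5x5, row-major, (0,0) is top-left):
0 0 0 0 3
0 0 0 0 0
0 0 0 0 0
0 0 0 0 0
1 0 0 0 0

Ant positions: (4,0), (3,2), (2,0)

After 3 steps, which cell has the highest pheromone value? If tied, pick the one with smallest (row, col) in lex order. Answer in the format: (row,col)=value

Step 1: ant0:(4,0)->N->(3,0) | ant1:(3,2)->N->(2,2) | ant2:(2,0)->N->(1,0)
  grid max=2 at (0,4)
Step 2: ant0:(3,0)->N->(2,0) | ant1:(2,2)->N->(1,2) | ant2:(1,0)->N->(0,0)
  grid max=1 at (0,0)
Step 3: ant0:(2,0)->N->(1,0) | ant1:(1,2)->N->(0,2) | ant2:(0,0)->E->(0,1)
  grid max=1 at (0,1)
Final grid:
  0 1 1 0 0
  1 0 0 0 0
  0 0 0 0 0
  0 0 0 0 0
  0 0 0 0 0
Max pheromone 1 at (0,1)

Answer: (0,1)=1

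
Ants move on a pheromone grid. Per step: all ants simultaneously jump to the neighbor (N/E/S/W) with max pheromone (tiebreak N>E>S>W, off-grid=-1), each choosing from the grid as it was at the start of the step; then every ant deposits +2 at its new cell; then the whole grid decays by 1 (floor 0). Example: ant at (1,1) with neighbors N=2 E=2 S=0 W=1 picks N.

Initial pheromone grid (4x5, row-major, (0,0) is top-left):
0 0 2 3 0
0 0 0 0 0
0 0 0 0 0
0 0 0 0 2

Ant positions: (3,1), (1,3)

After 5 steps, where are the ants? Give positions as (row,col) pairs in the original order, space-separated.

Step 1: ant0:(3,1)->N->(2,1) | ant1:(1,3)->N->(0,3)
  grid max=4 at (0,3)
Step 2: ant0:(2,1)->N->(1,1) | ant1:(0,3)->W->(0,2)
  grid max=3 at (0,3)
Step 3: ant0:(1,1)->N->(0,1) | ant1:(0,2)->E->(0,3)
  grid max=4 at (0,3)
Step 4: ant0:(0,1)->E->(0,2) | ant1:(0,3)->W->(0,2)
  grid max=4 at (0,2)
Step 5: ant0:(0,2)->E->(0,3) | ant1:(0,2)->E->(0,3)
  grid max=6 at (0,3)

(0,3) (0,3)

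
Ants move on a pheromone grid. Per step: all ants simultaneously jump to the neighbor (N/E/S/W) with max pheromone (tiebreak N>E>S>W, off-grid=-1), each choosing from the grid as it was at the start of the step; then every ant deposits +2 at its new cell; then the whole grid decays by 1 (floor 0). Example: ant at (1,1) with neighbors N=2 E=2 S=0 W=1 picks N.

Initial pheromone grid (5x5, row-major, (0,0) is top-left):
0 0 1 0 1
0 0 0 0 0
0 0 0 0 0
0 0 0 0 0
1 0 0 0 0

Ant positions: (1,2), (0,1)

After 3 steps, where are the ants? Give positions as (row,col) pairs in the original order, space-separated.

Step 1: ant0:(1,2)->N->(0,2) | ant1:(0,1)->E->(0,2)
  grid max=4 at (0,2)
Step 2: ant0:(0,2)->E->(0,3) | ant1:(0,2)->E->(0,3)
  grid max=3 at (0,2)
Step 3: ant0:(0,3)->W->(0,2) | ant1:(0,3)->W->(0,2)
  grid max=6 at (0,2)

(0,2) (0,2)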